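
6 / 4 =1.50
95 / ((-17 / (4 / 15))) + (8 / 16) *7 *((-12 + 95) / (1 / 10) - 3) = 2893.01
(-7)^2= 49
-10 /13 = -0.77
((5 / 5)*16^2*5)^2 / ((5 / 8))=2621440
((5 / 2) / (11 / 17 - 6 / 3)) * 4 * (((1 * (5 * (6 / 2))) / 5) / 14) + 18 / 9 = 67 / 161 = 0.42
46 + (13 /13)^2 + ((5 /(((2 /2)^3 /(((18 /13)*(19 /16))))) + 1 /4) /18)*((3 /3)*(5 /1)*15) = 51353 /624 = 82.30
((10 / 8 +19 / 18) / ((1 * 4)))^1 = 83 / 144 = 0.58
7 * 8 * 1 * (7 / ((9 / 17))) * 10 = 66640 / 9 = 7404.44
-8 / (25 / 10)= -16 / 5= -3.20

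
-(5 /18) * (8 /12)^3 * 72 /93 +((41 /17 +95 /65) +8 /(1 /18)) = 82024120 /554931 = 147.81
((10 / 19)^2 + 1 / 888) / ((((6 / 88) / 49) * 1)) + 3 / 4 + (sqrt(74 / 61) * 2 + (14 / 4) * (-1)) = 2 * sqrt(4514) / 61 + 94793215 / 480852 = 199.34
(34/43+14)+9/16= 10563/688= 15.35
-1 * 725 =-725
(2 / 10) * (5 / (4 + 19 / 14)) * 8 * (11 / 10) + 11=12.64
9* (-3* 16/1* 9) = -3888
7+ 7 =14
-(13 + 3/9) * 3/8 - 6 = -11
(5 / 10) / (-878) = -1 / 1756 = -0.00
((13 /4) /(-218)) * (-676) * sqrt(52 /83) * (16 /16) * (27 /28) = 59319 * sqrt(1079) /253316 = 7.69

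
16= 16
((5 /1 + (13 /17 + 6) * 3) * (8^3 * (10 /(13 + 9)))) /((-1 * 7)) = -1100800 /1309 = -840.95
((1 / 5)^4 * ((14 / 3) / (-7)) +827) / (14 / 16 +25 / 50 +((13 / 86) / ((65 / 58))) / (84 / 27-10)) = 16535843672 / 27101625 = 610.14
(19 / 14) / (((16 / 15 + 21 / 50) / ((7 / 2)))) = 1425 / 446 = 3.20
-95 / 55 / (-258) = 19 / 2838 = 0.01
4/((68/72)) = 72/17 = 4.24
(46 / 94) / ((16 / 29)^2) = 1.61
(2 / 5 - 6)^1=-28 / 5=-5.60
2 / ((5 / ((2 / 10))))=2 / 25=0.08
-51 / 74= -0.69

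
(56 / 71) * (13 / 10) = 364 / 355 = 1.03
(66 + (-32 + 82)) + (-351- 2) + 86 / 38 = -4460 / 19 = -234.74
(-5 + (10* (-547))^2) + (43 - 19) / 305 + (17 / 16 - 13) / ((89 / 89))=146013909729 / 4880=29920883.14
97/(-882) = -97/882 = -0.11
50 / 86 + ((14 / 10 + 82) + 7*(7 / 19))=353599 / 4085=86.56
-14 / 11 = -1.27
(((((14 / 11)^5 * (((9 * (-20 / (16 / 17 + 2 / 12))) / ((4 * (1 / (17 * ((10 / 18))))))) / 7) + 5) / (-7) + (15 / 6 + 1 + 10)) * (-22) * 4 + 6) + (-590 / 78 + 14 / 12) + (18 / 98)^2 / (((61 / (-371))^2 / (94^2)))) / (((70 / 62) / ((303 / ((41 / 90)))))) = 5039041128131449475019 / 1125460308039067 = 4477315.72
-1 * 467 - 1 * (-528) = 61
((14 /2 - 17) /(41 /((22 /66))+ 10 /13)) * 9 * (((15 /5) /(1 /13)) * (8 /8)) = -45630 /1609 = -28.36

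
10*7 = 70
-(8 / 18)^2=-16 / 81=-0.20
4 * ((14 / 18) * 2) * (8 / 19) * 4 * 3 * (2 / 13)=3584 / 741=4.84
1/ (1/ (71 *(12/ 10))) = 426/ 5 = 85.20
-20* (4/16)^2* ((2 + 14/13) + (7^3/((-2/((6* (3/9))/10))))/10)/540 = 0.00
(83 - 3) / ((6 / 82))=3280 / 3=1093.33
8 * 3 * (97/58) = 1164/29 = 40.14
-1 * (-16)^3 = 4096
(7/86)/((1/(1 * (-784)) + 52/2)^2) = 2151296/17865067627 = 0.00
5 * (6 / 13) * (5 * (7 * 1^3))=1050 / 13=80.77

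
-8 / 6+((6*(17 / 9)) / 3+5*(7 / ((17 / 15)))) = 5099 / 153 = 33.33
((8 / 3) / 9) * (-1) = -8 / 27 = -0.30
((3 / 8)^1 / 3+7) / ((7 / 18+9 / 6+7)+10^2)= 513 / 7840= 0.07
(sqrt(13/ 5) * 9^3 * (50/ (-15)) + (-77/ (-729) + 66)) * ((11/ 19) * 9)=530101/ 1539-48114 * sqrt(65)/ 19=-20071.74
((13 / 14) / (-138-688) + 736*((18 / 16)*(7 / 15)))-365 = 1237283 / 57820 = 21.40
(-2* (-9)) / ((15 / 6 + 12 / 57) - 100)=-684 / 3697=-0.19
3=3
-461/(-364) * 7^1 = 461/52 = 8.87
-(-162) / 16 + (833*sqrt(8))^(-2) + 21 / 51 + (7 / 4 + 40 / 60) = 26964731 / 2081667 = 12.95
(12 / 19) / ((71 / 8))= 96 / 1349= 0.07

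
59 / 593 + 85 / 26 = 51939 / 15418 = 3.37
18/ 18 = 1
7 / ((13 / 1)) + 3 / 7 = 88 / 91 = 0.97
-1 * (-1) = 1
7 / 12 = 0.58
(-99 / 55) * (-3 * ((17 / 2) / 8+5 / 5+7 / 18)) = 13.24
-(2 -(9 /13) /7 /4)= -719 /364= -1.98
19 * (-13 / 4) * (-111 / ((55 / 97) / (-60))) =-7978347 / 11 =-725304.27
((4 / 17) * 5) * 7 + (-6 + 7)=157 / 17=9.24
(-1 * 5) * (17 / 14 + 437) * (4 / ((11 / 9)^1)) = -552150 / 77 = -7170.78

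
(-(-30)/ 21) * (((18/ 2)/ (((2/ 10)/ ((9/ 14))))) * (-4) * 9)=-72900/ 49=-1487.76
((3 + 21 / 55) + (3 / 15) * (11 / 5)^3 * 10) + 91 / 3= 226921 / 4125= 55.01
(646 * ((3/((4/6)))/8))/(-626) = -2907/5008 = -0.58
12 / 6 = 2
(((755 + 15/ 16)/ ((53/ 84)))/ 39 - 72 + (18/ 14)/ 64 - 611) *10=-1006671475/ 154336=-6522.60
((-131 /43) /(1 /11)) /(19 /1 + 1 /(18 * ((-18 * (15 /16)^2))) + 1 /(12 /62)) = -52524450 /37872121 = -1.39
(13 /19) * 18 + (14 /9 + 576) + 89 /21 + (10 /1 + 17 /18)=482833 /798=605.05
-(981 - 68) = -913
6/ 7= 0.86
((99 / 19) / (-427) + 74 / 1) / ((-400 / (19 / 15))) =-600263 / 2562000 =-0.23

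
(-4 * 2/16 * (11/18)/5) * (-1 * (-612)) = -187/5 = -37.40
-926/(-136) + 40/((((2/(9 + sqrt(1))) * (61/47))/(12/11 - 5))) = -27174927/45628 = -595.58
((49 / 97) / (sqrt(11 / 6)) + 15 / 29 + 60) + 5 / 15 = 49 * sqrt(66) / 1067 + 5294 / 87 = 61.22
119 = 119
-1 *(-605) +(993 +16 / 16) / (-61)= 35911 / 61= 588.70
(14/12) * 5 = 35/6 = 5.83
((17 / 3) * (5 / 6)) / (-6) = -85 / 108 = -0.79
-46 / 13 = -3.54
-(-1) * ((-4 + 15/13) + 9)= 80/13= 6.15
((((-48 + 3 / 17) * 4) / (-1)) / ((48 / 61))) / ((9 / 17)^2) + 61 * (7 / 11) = 3229645 / 3564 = 906.19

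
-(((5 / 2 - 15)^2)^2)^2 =-152587890625 / 256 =-596046447.75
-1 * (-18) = 18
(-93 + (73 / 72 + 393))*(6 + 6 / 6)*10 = 758555 / 36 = 21070.97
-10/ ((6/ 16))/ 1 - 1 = -83/ 3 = -27.67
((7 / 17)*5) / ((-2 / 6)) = -105 / 17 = -6.18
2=2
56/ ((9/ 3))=56/ 3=18.67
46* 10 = 460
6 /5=1.20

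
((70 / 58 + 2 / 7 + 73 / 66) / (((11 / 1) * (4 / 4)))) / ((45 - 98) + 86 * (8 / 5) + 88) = 174085 / 127187214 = 0.00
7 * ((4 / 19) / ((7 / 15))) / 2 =30 / 19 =1.58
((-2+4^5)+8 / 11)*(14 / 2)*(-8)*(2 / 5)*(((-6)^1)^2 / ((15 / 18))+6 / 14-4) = -9986400 / 11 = -907854.55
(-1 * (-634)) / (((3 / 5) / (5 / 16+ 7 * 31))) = 1837015 / 8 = 229626.88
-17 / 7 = -2.43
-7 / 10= -0.70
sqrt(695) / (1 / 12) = 12 * sqrt(695) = 316.35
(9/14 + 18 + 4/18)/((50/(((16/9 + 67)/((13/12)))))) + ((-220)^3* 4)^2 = 111429769651201471363/61425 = 1814078464000023.95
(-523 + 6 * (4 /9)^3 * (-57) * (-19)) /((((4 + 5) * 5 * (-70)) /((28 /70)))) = -0.01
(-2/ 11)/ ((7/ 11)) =-2/ 7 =-0.29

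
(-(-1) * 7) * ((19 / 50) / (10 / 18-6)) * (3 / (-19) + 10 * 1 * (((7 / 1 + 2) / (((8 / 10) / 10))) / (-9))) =10701 / 175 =61.15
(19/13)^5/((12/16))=9904396/1113879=8.89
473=473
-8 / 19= -0.42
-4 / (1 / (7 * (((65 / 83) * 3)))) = -5460 / 83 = -65.78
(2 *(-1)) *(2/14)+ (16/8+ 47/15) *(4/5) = 2006/525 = 3.82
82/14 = 41/7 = 5.86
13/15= 0.87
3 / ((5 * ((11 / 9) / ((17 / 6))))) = 153 / 110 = 1.39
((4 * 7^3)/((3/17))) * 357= 2775556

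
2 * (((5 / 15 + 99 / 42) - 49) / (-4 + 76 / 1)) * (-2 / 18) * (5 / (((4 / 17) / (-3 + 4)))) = 165325 / 54432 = 3.04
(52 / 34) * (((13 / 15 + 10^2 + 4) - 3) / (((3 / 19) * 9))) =754832 / 6885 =109.63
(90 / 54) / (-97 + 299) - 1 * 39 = -23629 / 606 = -38.99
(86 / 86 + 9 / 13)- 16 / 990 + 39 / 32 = 596117 / 205920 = 2.89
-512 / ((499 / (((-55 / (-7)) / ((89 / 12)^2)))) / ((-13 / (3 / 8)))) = 140574720 / 27668053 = 5.08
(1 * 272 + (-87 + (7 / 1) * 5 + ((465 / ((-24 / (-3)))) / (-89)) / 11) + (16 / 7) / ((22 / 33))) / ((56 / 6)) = 36737979 / 1535072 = 23.93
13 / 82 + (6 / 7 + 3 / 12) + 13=16377 / 1148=14.27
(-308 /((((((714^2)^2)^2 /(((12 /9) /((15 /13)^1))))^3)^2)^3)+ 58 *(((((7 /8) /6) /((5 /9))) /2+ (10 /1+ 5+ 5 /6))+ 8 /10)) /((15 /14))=247714042085551487227261101915745291498244628741994847607472269120939576322589353704592284772393460839366974302865583168444160799299224371829365275977253621582817777587845237991401023643507827875334389618430272737830191542375488688825791561291286205812150218958406942781063478764864522381133758119006090806458561529005093620102261722683531267537280704904082867918230161576107806182488733817858237844715005323875524590523528468675581 /272956280714100642107587127258110769608378566399980610032714259646798725823631507668473648711791273993649717849235525587175032300223014830538601416651958242155582259434027935867249026843105921538303538945869427781790811969993945447274616805041511153048420819633625661679697211013838122389361983944211356465264973913852892897199440418593935678117112009326578985316447086933841300052144219748475751830218531143680000000000000000000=907.52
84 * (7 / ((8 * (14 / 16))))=84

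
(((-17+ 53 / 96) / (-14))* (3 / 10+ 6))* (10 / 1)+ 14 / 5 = 76.82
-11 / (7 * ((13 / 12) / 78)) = -792 / 7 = -113.14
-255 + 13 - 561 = -803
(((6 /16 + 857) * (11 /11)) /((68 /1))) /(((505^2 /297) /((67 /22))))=12407931 /277467200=0.04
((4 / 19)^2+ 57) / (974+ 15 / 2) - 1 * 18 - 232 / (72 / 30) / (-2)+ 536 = 1204108015 / 2125929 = 566.39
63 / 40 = 1.58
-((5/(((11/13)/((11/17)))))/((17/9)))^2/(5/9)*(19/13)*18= -16205670/83521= -194.03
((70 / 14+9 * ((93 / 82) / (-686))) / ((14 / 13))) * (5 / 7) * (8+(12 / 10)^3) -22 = 175117998 / 17227175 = 10.17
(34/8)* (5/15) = 17/12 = 1.42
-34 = -34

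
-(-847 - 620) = 1467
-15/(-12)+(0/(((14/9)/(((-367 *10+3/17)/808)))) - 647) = -2583/4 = -645.75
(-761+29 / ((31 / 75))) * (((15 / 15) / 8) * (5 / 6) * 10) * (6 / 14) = -308.41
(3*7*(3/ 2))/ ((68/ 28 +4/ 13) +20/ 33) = 189189/ 20074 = 9.42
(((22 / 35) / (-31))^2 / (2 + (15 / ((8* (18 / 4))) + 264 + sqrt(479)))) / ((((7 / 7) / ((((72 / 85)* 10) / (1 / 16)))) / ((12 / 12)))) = 42781077504 / 203166857258225 - 160579584* sqrt(479) / 203166857258225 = 0.00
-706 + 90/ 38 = -703.63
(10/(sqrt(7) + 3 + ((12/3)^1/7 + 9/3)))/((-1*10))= -322/1773 + 49*sqrt(7)/1773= -0.11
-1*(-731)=731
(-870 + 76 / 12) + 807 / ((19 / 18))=-5651 / 57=-99.14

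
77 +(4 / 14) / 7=77.04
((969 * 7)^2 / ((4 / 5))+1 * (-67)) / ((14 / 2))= 230045177 / 28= 8215899.18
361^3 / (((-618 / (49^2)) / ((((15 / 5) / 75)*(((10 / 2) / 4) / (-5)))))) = 112957160281 / 61800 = 1827785.77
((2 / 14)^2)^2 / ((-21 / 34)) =-34 / 50421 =-0.00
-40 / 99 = -0.40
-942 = -942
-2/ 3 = -0.67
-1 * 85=-85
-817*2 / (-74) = 817 / 37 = 22.08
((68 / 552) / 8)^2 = 289 / 1218816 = 0.00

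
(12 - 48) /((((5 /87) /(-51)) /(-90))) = -2875176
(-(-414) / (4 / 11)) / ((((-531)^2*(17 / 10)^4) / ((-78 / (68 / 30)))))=-82225000 / 4942522217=-0.02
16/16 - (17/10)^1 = -7/10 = -0.70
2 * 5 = 10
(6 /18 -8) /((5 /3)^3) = -207 /125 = -1.66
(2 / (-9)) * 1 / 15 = -2 / 135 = -0.01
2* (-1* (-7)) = 14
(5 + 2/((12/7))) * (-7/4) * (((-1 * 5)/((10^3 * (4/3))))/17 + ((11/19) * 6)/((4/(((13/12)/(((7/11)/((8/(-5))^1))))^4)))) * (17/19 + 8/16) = -39255572117594717/54561366720000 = -719.48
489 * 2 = 978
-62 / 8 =-31 / 4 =-7.75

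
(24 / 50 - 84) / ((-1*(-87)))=-24 / 25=-0.96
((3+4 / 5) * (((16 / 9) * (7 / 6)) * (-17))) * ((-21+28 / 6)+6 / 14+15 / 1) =121.22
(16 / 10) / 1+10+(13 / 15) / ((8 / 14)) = 787 / 60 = 13.12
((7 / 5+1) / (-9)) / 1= -4 / 15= -0.27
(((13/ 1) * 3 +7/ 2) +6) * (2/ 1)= 97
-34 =-34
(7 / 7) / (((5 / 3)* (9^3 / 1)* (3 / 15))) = 1 / 243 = 0.00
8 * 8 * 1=64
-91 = -91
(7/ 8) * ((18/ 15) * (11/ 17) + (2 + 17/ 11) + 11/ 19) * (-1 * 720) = -10970064/ 3553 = -3087.55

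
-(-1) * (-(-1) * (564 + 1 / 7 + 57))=4348 / 7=621.14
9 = 9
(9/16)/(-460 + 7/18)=-81/66184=-0.00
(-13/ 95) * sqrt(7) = -13 * sqrt(7)/ 95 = -0.36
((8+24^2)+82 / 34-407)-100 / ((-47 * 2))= 144200 / 799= 180.48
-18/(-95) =18/95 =0.19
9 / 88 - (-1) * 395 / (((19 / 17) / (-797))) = -470963069 / 1672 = -281676.48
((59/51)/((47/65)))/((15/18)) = 1534/799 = 1.92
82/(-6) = -41/3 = -13.67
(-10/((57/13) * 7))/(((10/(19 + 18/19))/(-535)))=2635945/7581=347.70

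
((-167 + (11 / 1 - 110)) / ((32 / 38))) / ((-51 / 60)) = 12635 / 34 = 371.62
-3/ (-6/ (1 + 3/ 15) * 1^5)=3/ 5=0.60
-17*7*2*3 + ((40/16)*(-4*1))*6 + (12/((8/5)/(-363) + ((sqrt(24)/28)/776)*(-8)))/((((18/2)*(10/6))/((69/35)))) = -295714233414/245652865 + 3527719668*sqrt(6)/49130573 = -1027.91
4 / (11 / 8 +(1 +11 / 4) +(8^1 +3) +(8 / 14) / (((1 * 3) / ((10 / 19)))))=12768 / 51791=0.25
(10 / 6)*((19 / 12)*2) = 5.28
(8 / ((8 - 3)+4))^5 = 32768 / 59049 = 0.55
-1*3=-3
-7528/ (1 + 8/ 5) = -37640/ 13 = -2895.38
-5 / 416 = -0.01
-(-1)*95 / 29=95 / 29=3.28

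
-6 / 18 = -1 / 3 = -0.33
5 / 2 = 2.50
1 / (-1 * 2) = -1 / 2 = -0.50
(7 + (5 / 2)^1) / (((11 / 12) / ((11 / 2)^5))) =834537 / 16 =52158.56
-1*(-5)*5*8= 200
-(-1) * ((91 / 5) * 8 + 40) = 928 / 5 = 185.60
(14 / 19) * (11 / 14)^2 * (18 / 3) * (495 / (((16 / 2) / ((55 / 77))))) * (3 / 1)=361.88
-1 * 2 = -2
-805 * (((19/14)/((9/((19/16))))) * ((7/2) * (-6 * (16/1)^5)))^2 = -112644542137630720/9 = -12516060237514524.44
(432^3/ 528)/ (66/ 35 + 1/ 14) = 117573120/ 1507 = 78018.00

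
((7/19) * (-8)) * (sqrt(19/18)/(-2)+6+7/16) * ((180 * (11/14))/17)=-50985/323+660 * sqrt(38)/323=-145.25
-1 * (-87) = 87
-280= -280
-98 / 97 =-1.01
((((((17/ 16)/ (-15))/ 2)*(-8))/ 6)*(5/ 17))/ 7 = 1/ 504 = 0.00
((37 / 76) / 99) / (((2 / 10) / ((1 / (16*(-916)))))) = -185 / 110271744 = -0.00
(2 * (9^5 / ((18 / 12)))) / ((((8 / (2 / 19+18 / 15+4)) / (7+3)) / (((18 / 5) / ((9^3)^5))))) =0.00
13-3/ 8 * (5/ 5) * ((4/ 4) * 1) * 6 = 43/ 4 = 10.75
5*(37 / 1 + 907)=4720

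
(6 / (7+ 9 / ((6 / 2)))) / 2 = 3 / 10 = 0.30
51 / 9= 17 / 3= 5.67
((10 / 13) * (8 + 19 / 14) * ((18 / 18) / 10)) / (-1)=-131 / 182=-0.72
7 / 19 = 0.37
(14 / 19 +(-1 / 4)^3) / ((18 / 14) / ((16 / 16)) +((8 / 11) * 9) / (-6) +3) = 0.23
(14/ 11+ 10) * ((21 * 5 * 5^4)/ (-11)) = -8137500/ 121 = -67252.07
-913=-913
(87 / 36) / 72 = 29 / 864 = 0.03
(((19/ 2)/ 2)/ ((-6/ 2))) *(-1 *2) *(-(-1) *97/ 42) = 1843/ 252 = 7.31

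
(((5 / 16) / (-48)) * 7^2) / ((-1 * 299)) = 245 / 229632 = 0.00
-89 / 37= -2.41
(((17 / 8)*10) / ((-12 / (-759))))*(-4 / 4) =-21505 / 16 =-1344.06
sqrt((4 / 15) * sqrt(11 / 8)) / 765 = 0.00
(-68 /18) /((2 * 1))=-17 /9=-1.89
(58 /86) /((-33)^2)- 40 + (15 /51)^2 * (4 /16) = -39.98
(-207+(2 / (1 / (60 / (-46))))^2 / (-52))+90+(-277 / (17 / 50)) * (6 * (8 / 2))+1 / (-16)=-36793852157 / 1870544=-19670.13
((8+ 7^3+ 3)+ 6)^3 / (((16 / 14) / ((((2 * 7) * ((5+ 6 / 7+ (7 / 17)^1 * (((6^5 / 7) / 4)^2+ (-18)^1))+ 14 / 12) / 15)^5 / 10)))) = 1342580542584341323711196674962959260576 / 14376052125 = 93390071969034497620200910000.00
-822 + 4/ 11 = -9038/ 11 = -821.64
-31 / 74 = -0.42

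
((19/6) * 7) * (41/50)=18.18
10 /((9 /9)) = 10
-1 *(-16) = 16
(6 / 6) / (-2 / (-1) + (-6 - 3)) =-1 / 7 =-0.14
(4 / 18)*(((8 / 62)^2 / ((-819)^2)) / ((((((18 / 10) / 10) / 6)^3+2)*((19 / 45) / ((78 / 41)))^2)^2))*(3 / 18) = 0.00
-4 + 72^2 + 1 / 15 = 77701 / 15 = 5180.07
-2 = -2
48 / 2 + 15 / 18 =149 / 6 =24.83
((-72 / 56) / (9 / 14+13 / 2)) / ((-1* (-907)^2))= 9 / 41132450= 0.00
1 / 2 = 0.50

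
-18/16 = -9/8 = -1.12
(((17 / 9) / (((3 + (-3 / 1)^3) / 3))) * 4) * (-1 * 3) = 17 / 6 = 2.83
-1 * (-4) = 4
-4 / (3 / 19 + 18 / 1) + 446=153794 / 345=445.78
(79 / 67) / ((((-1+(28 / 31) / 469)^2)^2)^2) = 408361002086876718623976997 / 341031438356991844765446081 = 1.20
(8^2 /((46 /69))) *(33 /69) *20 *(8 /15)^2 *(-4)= -360448 /345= -1044.78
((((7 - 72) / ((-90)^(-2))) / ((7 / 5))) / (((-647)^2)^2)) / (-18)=146250 / 1226634464167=0.00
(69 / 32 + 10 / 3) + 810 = 78287 / 96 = 815.49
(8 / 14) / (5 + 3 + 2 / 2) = 4 / 63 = 0.06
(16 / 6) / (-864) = -1 / 324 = -0.00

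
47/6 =7.83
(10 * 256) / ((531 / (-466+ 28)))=-2111.64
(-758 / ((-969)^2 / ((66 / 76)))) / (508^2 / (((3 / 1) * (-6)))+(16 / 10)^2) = 312675 / 6393203499224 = 0.00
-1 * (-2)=2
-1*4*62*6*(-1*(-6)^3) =-321408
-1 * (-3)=3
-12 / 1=-12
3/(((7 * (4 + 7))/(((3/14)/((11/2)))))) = 9/5929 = 0.00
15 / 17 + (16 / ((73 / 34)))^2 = 56.42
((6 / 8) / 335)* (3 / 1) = 9 / 1340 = 0.01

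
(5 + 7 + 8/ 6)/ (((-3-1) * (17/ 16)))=-160/ 51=-3.14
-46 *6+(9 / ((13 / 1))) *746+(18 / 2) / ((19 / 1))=59511 / 247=240.94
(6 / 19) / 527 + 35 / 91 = 0.39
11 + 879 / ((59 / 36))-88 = 27101 / 59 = 459.34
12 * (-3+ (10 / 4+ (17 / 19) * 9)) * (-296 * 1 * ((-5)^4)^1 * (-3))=955710000 / 19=50300526.32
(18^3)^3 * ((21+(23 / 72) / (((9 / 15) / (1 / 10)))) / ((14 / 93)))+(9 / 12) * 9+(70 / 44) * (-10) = 8544312657648059 / 308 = 27741274862493.70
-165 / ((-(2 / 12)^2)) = 5940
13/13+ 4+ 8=13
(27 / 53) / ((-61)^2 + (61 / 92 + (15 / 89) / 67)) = 4937364 / 36069871489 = 0.00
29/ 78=0.37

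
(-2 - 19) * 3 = -63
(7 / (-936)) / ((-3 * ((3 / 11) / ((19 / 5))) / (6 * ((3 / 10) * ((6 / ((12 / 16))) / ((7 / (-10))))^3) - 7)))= -14855093 / 158760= -93.57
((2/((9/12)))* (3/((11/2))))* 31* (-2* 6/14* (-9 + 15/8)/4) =5301/77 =68.84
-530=-530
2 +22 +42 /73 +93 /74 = 139545 /5402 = 25.83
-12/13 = -0.92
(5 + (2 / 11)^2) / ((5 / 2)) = 1218 / 605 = 2.01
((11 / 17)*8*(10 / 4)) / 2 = 110 / 17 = 6.47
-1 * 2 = -2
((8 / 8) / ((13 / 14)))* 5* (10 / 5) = 140 / 13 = 10.77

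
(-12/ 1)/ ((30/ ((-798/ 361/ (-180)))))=-7/ 1425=-0.00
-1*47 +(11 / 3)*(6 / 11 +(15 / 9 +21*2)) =1036 / 9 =115.11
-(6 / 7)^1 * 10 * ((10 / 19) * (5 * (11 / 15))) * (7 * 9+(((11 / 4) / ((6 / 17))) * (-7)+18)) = -174625 / 399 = -437.66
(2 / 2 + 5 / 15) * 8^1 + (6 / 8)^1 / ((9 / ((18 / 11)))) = 713 / 66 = 10.80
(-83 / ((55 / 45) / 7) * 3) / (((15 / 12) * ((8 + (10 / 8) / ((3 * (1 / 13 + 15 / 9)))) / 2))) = -15232 / 55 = -276.95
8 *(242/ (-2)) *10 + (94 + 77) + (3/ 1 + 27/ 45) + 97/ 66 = -3136297/ 330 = -9503.93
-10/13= -0.77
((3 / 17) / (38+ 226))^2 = 1 / 2238016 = 0.00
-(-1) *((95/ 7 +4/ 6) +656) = 14075/ 21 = 670.24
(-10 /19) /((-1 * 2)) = 5 /19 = 0.26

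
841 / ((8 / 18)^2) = 68121 / 16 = 4257.56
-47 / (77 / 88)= -376 / 7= -53.71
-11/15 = -0.73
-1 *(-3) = 3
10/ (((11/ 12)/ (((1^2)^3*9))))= 1080/ 11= 98.18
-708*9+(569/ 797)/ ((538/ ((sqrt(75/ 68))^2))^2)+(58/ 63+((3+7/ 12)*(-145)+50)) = -459705208132783201/ 67201852890816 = -6840.66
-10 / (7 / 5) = -50 / 7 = -7.14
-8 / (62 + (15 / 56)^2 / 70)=-351232 / 2722093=-0.13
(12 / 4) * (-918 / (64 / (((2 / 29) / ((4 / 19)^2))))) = -66.96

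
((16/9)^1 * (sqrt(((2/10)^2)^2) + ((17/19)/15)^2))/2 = 28304/731025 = 0.04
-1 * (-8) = 8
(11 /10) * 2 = 11 /5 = 2.20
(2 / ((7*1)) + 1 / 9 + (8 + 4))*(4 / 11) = 4.51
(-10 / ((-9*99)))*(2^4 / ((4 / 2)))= 80 / 891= 0.09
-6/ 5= -1.20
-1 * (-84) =84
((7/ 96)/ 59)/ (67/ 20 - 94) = -0.00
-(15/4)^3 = -52.73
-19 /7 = -2.71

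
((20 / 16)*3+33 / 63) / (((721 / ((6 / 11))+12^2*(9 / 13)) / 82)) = 191347 / 776153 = 0.25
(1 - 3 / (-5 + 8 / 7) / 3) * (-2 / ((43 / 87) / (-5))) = 9860 / 387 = 25.48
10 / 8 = 5 / 4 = 1.25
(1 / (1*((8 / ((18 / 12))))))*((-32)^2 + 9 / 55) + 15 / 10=170307 / 880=193.53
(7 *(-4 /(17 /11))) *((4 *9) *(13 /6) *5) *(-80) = 9609600 /17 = 565270.59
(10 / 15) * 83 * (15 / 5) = 166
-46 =-46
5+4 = 9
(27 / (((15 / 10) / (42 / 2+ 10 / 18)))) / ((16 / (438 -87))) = 34047 / 4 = 8511.75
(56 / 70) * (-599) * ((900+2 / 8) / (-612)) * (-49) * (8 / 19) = -211385902 / 14535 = -14543.23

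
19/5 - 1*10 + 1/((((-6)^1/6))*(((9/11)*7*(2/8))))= -2173/315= -6.90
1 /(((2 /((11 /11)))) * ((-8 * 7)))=-1 /112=-0.01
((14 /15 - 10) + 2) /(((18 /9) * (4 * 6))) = -53 /360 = -0.15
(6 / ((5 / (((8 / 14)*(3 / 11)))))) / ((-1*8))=-9 / 385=-0.02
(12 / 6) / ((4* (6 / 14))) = 7 / 6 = 1.17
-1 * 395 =-395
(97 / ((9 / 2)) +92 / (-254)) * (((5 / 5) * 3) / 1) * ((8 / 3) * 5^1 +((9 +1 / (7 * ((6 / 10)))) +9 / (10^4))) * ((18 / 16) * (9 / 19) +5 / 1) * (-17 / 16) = -17100751658227 / 2026920000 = -8436.82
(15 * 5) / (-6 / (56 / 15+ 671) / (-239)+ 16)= 181418925 / 38702794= 4.69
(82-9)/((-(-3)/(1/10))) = 2.43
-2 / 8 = -1 / 4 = -0.25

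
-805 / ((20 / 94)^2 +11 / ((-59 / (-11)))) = -14988065 / 39027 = -384.04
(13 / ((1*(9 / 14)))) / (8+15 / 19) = 3458 / 1503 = 2.30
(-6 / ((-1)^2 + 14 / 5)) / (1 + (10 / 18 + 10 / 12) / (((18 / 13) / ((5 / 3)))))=-29160 / 49343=-0.59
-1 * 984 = -984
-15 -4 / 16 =-61 / 4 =-15.25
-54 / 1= -54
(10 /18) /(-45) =-1 /81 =-0.01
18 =18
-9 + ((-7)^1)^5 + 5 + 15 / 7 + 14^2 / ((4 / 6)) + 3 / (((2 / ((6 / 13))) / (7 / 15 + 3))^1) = -577936 / 35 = -16512.46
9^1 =9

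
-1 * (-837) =837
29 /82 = 0.35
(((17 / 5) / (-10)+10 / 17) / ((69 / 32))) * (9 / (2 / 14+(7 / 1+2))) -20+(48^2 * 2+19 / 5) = 179543811 / 39100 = 4591.91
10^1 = 10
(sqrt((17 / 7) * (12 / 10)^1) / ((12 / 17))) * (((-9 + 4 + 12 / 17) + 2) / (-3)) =13 * sqrt(3570) / 420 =1.85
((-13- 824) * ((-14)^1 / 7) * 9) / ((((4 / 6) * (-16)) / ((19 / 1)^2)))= -8158239 / 16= -509889.94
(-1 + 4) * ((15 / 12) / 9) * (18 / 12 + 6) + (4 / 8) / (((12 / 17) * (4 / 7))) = 419 / 96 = 4.36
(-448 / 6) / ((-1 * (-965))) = -224 / 2895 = -0.08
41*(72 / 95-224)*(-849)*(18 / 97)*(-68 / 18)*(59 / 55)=-269252349024 / 46075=-5843784.03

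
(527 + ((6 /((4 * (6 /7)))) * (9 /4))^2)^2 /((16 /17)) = 327894846737 /1048576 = 312704.89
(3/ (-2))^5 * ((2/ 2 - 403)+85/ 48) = 3039.24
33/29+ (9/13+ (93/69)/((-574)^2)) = 5228795807/2856886396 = 1.83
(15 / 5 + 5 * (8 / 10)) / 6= 7 / 6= 1.17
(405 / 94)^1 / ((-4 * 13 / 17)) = -1.41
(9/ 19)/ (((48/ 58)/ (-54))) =-2349/ 76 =-30.91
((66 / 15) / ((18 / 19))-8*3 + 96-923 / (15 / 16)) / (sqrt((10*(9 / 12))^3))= -16342*sqrt(30) / 2025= -44.20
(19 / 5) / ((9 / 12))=76 / 15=5.07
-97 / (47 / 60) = -5820 / 47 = -123.83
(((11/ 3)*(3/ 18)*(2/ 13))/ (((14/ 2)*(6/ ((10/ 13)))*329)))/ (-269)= -55/ 2826810441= -0.00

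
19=19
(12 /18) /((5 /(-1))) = -2 /15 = -0.13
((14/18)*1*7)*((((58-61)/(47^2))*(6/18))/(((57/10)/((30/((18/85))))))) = -208250/3399651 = -0.06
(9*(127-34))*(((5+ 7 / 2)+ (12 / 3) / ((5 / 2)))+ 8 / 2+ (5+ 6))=210087 / 10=21008.70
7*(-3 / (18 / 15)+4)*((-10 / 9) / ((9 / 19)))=-24.63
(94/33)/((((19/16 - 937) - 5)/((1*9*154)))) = -63168/15053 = -4.20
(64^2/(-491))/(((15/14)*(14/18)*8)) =-3072/2455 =-1.25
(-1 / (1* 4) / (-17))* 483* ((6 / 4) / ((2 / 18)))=13041 / 136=95.89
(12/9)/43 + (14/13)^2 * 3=3.51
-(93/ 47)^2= -8649/ 2209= -3.92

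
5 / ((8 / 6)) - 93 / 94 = 519 / 188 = 2.76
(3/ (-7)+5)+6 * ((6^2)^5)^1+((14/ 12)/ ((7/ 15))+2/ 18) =45712429961/ 126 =362797063.18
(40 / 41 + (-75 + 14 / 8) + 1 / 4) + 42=-1231 / 41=-30.02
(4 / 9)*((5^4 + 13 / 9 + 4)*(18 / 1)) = 45392 / 9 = 5043.56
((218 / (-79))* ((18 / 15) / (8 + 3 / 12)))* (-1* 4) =6976 / 4345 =1.61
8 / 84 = 2 / 21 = 0.10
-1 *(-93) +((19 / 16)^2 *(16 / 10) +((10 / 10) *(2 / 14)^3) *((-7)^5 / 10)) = 14457 / 160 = 90.36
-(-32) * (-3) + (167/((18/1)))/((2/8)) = -530/9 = -58.89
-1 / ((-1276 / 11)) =1 / 116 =0.01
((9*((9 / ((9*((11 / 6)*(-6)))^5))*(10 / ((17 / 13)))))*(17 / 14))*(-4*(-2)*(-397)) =206440 / 821843253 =0.00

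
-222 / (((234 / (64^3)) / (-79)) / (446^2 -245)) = 152231040253952 / 39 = 3903360006511.59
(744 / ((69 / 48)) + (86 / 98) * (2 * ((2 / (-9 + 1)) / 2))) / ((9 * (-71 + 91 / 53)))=-0.83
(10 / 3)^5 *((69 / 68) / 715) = 115000 / 196911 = 0.58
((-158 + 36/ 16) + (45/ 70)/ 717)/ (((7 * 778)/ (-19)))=19803187/ 36444632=0.54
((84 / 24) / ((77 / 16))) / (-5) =-8 / 55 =-0.15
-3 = -3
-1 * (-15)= 15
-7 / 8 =-0.88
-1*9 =-9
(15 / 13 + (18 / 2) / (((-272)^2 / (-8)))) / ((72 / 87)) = 1.39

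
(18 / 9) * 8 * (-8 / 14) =-64 / 7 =-9.14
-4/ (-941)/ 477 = 4/ 448857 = 0.00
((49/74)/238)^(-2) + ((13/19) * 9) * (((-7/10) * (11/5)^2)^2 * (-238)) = 3269153710157/29093750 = 112366.19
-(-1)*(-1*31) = -31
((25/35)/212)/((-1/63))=-45/212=-0.21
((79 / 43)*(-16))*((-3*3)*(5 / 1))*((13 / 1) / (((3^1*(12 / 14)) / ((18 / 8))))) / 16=323505 / 344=940.42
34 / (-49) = -34 / 49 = -0.69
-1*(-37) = 37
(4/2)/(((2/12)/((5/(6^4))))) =5/108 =0.05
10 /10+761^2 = 579122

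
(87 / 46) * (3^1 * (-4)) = -522 / 23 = -22.70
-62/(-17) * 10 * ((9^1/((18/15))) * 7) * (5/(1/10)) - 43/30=48824269/510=95733.86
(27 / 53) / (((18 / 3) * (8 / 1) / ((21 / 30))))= 63 / 8480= 0.01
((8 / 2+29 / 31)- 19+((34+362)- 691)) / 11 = -871 / 31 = -28.10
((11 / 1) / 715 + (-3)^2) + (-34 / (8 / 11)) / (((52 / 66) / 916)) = -7064623 / 130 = -54343.25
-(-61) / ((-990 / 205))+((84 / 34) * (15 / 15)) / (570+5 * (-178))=-3403439 / 269280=-12.64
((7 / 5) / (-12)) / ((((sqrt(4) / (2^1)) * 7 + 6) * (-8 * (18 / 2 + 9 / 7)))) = 49 / 449280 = 0.00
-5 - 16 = -21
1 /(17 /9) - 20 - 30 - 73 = -2082 /17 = -122.47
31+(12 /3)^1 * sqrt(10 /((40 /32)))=8 * sqrt(2)+31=42.31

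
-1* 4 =-4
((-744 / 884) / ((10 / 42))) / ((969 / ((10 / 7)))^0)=-3906 / 1105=-3.53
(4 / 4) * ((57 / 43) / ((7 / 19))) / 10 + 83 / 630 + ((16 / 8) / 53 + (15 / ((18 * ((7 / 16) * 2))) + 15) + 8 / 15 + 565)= 59688548 / 102555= 582.01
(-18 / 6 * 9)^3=-19683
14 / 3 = 4.67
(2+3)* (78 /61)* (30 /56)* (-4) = -5850 /427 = -13.70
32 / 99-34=-3334 / 99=-33.68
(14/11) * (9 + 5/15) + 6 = 590/33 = 17.88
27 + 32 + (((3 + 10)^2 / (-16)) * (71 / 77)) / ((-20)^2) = 29063201 / 492800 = 58.98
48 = 48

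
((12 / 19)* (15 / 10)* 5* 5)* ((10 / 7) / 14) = 2250 / 931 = 2.42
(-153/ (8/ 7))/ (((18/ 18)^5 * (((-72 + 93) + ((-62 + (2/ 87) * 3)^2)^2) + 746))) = -84166439/ 9249014279096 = -0.00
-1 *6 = -6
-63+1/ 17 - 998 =-18036/ 17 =-1060.94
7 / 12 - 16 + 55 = 39.58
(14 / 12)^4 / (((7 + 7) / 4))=0.53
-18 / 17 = -1.06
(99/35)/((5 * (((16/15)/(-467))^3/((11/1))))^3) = -8562616419617758892942740953316153125/481036337152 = -17800352610185673553793340.00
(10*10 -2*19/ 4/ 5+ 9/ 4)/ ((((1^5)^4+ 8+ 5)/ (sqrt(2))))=10.14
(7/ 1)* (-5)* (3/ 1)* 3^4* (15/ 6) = -42525/ 2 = -21262.50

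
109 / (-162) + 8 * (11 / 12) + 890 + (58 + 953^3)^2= 121359136192628311709 / 162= 749130470324866121.66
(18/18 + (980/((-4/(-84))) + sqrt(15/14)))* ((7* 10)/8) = 5* sqrt(210)/8 + 720335/4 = 180092.81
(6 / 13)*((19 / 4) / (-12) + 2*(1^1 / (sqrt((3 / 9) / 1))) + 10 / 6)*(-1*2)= -24*sqrt(3) / 13 - 61 / 52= -4.37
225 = 225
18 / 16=9 / 8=1.12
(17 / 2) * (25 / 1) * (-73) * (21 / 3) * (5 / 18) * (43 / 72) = -46692625 / 2592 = -18014.13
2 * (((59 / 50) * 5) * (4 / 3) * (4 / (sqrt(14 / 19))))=472 * sqrt(266) / 105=73.32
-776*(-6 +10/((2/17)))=-61304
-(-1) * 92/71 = 92/71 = 1.30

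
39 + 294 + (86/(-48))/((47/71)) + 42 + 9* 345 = 3922387/1128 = 3477.29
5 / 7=0.71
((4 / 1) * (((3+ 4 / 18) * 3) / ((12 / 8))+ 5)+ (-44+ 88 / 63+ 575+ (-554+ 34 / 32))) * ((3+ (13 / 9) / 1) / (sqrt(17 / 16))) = 254390 * sqrt(17) / 9639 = 108.82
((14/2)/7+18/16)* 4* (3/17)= 1.50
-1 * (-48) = 48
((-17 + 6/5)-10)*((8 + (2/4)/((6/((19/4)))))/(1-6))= 43.32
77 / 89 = 0.87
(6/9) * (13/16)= 13/24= 0.54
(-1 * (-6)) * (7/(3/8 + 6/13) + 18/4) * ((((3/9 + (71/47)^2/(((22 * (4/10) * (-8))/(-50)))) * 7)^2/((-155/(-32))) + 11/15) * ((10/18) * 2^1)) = 580720236761276167/171981409517676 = 3376.65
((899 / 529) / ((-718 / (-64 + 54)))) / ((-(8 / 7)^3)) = -1541785 / 97234432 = -0.02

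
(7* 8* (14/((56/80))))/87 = 1120/87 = 12.87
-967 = -967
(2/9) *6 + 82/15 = 34/5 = 6.80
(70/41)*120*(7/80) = 735/41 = 17.93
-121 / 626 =-0.19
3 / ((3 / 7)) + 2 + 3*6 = 27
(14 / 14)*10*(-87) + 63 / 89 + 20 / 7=-539789 / 623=-866.43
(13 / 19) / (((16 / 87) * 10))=1131 / 3040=0.37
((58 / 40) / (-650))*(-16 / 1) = 58 / 1625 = 0.04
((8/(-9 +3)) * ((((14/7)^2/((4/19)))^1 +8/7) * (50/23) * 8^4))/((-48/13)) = 31283200/483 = 64768.53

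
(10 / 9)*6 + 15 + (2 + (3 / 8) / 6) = 1139 / 48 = 23.73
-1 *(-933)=933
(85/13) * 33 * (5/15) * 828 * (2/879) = 516120/3809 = 135.50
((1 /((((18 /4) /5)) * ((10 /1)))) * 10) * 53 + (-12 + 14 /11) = 4768 /99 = 48.16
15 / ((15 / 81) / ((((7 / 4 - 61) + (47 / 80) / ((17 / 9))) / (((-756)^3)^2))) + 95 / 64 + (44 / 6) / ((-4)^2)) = -10992960 / 429890507545823037059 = -0.00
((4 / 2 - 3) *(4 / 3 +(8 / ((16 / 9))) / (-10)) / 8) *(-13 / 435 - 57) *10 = 164353 / 2610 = 62.97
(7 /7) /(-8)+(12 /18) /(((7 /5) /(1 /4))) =-1 /168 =-0.01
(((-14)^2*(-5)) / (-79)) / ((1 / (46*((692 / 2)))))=197438.99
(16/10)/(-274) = -4/685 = -0.01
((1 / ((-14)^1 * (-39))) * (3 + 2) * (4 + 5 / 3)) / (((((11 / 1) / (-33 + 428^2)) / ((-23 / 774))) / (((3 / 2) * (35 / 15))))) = -358060205 / 3984552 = -89.86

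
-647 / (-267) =647 / 267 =2.42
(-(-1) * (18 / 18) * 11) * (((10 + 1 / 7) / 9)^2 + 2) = 142769 / 3969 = 35.97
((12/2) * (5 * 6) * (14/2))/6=210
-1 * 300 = -300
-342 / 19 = -18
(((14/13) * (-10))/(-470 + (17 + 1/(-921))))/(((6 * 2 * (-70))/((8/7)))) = -614/18983237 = -0.00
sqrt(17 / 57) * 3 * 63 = 63 * sqrt(969) / 19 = 103.22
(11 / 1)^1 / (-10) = -11 / 10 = -1.10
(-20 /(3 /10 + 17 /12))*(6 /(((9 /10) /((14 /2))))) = -56000 /103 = -543.69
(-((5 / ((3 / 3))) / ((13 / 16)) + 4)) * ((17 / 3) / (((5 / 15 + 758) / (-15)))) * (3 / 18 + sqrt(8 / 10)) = 1122 / 5915 + 13464 * sqrt(5) / 29575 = 1.21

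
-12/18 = -2/3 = -0.67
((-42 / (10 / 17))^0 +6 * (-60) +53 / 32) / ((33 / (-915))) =3487675 / 352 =9908.17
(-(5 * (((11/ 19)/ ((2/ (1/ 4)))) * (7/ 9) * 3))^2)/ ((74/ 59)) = -8745275/ 15387264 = -0.57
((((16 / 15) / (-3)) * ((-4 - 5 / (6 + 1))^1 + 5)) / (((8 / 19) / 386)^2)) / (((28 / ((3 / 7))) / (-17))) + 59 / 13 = 2972369579 / 133770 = 22220.00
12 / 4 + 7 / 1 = 10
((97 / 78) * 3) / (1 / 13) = 97 / 2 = 48.50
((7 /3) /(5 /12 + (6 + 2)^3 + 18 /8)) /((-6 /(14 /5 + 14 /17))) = -0.00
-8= -8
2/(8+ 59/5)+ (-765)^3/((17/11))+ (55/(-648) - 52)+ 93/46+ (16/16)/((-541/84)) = -25693362042180427/88693704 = -289686425.12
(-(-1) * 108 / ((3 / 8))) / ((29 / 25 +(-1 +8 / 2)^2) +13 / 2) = 14400 / 833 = 17.29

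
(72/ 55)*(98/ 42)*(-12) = -36.65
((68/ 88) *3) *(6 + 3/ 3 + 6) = 663/ 22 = 30.14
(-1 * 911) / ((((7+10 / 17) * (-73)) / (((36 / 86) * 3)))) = 278766 / 134977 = 2.07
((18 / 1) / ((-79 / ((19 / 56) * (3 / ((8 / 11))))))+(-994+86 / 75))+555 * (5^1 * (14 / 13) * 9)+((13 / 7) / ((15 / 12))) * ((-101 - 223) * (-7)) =505057414363 / 17253600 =29272.58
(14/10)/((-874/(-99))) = 693/4370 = 0.16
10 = 10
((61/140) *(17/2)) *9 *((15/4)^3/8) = 6299775/28672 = 219.72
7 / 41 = 0.17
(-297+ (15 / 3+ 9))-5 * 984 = -5203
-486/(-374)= 243/187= 1.30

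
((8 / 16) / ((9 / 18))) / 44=1 / 44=0.02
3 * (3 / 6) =3 / 2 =1.50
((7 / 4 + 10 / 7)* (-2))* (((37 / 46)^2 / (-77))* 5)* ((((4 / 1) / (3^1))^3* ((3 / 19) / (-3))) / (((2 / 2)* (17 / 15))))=-0.03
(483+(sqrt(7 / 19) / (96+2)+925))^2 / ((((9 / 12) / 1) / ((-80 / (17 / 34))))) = -8268619448480 / 19551 - 901120*sqrt(133) / 2793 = -422929374.15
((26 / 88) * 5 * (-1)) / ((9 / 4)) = -65 / 99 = -0.66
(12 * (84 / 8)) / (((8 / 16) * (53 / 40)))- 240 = -2640 / 53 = -49.81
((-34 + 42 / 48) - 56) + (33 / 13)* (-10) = -11909 / 104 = -114.51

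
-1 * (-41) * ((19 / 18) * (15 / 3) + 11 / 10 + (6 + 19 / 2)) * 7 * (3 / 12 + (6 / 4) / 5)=6216133 / 1800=3453.41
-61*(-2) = 122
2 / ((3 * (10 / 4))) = 0.27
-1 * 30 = -30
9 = 9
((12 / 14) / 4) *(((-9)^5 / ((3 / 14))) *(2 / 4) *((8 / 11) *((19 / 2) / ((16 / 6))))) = -3365793 / 44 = -76495.30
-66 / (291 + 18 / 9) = -0.23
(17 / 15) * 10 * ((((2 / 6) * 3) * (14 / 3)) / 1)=476 / 9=52.89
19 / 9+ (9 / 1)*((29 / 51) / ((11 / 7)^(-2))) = 110570 / 7497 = 14.75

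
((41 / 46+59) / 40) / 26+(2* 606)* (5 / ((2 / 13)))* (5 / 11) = 1884423661 / 105248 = 17904.60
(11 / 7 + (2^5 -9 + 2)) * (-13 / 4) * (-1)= 1209 / 14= 86.36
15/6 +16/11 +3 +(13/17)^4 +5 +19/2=20025127/918731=21.80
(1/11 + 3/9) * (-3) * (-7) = 98/11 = 8.91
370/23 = 16.09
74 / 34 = 37 / 17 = 2.18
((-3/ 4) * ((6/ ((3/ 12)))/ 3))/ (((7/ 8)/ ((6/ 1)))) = -288/ 7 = -41.14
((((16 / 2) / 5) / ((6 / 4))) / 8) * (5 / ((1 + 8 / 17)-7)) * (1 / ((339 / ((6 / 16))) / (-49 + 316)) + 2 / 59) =-298537 / 7520376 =-0.04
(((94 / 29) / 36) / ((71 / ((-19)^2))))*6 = 16967 / 6177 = 2.75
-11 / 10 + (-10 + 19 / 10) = -46 / 5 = -9.20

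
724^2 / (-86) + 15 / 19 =-6094.28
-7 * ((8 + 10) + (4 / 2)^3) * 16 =-2912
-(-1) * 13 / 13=1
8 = 8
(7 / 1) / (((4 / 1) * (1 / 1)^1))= 7 / 4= 1.75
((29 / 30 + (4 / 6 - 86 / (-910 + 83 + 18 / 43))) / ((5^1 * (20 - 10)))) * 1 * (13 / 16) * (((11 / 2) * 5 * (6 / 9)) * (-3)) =-264914221 / 170606400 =-1.55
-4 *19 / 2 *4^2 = -608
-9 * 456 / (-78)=52.62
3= 3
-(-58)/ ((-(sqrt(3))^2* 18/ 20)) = -580/ 27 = -21.48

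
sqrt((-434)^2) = 434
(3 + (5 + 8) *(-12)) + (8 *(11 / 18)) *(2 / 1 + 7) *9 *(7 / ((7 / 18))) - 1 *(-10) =6985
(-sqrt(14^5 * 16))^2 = 8605184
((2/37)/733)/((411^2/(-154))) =-308/4581306441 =-0.00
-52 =-52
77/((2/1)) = 77/2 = 38.50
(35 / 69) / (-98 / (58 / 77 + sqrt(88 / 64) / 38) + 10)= -81689713805 / 19339184767314-386392930 * sqrt(22) / 9669592383657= -0.00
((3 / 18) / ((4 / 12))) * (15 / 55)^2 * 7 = 63 / 242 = 0.26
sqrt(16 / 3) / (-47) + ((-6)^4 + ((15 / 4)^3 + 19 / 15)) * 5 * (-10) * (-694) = 2248561735 / 48 - 4 * sqrt(3) / 141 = 46845036.10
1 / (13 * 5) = 1 / 65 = 0.02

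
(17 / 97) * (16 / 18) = 136 / 873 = 0.16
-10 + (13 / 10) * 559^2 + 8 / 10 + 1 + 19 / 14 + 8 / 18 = 127958954 / 315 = 406218.90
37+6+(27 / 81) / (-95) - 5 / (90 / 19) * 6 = 3483 / 95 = 36.66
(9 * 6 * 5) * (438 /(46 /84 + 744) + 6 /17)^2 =67596694604280 /282606002449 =239.19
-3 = -3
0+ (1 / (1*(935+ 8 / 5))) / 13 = 5 / 60879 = 0.00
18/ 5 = 3.60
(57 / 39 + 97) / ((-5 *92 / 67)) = -4288 / 299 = -14.34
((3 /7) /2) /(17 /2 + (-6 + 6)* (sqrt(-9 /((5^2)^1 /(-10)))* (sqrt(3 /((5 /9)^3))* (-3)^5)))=3 /119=0.03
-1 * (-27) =27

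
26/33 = 0.79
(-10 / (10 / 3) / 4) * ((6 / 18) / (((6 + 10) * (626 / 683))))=-683 / 40064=-0.02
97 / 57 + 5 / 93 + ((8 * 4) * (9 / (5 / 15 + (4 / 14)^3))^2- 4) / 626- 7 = 27.30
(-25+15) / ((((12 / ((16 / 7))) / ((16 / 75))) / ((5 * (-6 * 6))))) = 512 / 7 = 73.14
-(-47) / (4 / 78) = 1833 / 2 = 916.50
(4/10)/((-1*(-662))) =1/1655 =0.00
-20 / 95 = -4 / 19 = -0.21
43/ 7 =6.14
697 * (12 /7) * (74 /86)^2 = 11450316 /12943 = 884.67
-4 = -4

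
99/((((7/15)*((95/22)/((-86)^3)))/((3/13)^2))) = -37403909136/22477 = -1664097.04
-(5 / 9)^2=-25 / 81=-0.31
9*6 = 54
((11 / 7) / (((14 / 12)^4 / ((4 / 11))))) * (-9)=-2.78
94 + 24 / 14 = 670 / 7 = 95.71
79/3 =26.33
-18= -18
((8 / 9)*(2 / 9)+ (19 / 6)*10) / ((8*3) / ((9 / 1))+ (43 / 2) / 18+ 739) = 0.04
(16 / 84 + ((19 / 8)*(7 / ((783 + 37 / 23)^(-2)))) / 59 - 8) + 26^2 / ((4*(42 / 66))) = 227728669783 / 1310862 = 173724.37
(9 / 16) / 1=9 / 16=0.56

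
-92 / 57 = -1.61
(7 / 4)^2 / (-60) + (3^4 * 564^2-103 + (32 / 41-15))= 1014136327591 / 39360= 25765658.73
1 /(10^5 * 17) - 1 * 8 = -13599999 /1700000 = -8.00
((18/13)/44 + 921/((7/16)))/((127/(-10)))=-21072795/127127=-165.76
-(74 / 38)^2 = -3.79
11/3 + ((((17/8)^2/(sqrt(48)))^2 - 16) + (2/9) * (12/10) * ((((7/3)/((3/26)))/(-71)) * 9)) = -878875613/69795840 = -12.59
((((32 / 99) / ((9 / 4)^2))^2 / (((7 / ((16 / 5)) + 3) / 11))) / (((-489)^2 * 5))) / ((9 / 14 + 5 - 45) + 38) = -58720256 / 11022171336016335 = -0.00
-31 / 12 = -2.58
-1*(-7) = 7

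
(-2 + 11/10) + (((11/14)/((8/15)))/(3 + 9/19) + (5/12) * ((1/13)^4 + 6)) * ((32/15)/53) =-0.78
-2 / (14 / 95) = -95 / 7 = -13.57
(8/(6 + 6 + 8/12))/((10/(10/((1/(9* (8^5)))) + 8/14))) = 123863064/665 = 186260.25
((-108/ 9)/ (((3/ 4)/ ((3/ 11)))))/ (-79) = 48/ 869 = 0.06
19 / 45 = 0.42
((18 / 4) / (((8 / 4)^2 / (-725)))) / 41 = -6525 / 328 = -19.89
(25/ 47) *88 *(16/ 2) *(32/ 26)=281600/ 611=460.88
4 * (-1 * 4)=-16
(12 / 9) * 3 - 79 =-75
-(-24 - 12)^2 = -1296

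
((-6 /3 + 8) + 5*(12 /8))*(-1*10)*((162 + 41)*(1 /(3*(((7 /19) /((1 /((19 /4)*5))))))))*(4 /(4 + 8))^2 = -116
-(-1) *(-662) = -662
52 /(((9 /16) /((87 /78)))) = 928 /9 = 103.11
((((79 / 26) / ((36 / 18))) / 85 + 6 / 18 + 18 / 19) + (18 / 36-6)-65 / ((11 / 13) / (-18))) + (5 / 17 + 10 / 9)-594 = 6534246689 / 8314020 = 785.93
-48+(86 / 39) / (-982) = -919195 / 19149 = -48.00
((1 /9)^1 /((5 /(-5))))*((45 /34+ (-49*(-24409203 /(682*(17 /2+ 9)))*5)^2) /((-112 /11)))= 110290901374427871 /40254368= 2739849284.79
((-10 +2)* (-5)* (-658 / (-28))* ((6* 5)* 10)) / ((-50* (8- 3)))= -1128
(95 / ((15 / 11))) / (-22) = -19 / 6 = -3.17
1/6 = 0.17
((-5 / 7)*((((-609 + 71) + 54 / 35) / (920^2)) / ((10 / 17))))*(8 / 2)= 39899 / 12960500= 0.00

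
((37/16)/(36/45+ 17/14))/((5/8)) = 259/141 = 1.84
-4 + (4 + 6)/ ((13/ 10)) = 48/ 13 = 3.69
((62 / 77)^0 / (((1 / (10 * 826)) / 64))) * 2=1057280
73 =73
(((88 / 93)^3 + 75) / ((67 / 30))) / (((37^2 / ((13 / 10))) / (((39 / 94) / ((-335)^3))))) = -10310393743 / 28969891040387154750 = -0.00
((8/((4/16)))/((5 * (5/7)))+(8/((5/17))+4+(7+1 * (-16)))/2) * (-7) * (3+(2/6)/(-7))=-31093/75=-414.57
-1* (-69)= 69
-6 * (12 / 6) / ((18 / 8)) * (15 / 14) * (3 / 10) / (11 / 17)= -2.65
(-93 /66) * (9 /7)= -279 /154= -1.81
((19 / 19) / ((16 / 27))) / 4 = 27 / 64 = 0.42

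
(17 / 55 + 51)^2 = 7963684 / 3025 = 2632.62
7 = 7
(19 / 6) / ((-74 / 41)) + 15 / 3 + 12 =6769 / 444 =15.25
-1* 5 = -5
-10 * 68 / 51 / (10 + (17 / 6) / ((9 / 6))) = -120 / 107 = -1.12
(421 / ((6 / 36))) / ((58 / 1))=1263 / 29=43.55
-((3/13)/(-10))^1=3/130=0.02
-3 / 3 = -1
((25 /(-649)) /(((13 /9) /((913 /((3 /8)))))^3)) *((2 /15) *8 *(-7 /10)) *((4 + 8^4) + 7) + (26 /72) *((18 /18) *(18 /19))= 2786303653020784235 /4925674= 565669521170.26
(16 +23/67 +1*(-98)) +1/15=-81998/1005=-81.59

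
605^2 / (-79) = -366025 / 79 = -4633.23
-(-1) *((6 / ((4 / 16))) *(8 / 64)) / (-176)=-3 / 176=-0.02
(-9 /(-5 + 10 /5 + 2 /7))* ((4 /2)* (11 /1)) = 1386 /19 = 72.95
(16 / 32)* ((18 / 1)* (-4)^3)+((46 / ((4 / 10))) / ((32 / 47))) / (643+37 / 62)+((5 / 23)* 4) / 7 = -1258880179 / 2187024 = -575.61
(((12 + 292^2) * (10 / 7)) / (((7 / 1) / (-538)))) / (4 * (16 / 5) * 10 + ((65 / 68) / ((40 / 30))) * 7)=-124789487360 / 1772869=-70388.44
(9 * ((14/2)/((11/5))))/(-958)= -315/10538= -0.03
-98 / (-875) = 14 / 125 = 0.11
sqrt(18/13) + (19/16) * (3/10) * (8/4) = 57/80 + 3 * sqrt(26)/13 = 1.89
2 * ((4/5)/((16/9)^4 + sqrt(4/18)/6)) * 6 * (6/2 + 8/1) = 454060670976/42947015755 - 2525407632 * sqrt(2)/42947015755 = 10.49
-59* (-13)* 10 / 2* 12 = 46020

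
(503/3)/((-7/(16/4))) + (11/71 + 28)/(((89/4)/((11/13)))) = -163432688/1725087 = -94.74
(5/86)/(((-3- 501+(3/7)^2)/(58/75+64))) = -0.01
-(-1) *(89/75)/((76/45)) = 267/380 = 0.70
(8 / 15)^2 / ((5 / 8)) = 512 / 1125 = 0.46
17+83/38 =729/38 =19.18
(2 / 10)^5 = 1 / 3125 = 0.00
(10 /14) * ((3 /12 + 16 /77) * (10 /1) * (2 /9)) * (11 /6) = 1175 /882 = 1.33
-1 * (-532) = 532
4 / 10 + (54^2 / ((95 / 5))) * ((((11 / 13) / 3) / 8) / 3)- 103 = -248967 / 2470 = -100.80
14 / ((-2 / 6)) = -42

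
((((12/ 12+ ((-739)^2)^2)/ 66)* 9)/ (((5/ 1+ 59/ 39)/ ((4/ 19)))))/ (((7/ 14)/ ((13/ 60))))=75605905173747/ 132715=569686208.60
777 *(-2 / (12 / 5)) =-1295 / 2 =-647.50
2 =2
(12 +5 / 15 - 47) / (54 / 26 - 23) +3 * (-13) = -37.34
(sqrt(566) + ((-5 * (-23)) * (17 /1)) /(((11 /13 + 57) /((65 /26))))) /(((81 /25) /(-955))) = -3033915625 /121824 - 23875 * sqrt(566) /81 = -31916.49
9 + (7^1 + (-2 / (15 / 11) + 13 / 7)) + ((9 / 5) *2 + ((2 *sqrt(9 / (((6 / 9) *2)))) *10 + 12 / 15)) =2183 / 105 + 30 *sqrt(3) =72.75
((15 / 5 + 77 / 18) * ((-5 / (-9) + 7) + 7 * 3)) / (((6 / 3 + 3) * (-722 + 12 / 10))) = -0.06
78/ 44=39/ 22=1.77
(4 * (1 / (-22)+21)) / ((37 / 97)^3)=841484506 / 557183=1510.25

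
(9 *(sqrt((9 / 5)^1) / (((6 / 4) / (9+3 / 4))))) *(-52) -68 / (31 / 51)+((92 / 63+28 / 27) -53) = -9126 *sqrt(5) / 5 -951347 / 5859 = -4243.64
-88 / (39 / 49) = -4312 / 39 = -110.56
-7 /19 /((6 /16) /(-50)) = 2800 /57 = 49.12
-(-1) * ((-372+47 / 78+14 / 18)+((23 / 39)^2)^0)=-86491 / 234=-369.62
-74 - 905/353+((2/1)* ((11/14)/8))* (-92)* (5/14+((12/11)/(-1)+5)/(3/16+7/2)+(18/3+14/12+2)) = -819979927/3061569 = -267.83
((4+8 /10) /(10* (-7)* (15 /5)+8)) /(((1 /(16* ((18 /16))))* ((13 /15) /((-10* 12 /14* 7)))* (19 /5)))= 194400 /24947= 7.79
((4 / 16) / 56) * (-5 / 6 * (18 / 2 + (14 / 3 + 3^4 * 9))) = -2785 / 1008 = -2.76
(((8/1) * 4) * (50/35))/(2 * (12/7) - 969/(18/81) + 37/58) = -2320/221089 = -0.01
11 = 11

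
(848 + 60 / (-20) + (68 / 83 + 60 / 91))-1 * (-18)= 6529407 / 7553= 864.48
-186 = -186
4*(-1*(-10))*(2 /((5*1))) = 16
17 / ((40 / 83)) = 35.28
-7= -7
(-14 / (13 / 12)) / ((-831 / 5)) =280 / 3601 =0.08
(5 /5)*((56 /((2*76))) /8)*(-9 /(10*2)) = -63 /3040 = -0.02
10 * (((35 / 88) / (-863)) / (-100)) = 7 / 151888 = 0.00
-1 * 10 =-10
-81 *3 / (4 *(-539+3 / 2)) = 243 / 2150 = 0.11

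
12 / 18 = 2 / 3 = 0.67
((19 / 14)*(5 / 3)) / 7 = 95 / 294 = 0.32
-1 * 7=-7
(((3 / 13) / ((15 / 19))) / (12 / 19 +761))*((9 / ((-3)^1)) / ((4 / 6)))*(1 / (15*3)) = -361 / 9406150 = -0.00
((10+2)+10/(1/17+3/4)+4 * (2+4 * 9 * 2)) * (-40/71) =-180.49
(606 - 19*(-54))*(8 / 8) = 1632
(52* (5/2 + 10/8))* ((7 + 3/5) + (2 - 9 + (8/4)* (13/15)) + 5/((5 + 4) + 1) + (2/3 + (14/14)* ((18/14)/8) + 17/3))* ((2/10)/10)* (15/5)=61113/560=109.13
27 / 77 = 0.35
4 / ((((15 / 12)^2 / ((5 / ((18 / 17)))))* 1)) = 544 / 45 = 12.09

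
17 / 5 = 3.40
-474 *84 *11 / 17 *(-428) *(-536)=-100475198208 / 17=-5910305776.94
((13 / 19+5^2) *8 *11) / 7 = 42944 / 133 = 322.89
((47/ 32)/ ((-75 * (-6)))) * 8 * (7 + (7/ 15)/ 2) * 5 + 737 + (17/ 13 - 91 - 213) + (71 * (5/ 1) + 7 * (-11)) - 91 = 87364187/ 140400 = 622.25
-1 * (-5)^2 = -25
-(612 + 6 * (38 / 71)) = -615.21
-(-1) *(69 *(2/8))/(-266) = -69/1064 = -0.06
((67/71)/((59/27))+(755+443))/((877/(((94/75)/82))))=235950857/11296790475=0.02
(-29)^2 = 841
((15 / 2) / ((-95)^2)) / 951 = 0.00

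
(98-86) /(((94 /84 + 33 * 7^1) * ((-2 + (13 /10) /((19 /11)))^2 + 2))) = 18194400 /1251469381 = 0.01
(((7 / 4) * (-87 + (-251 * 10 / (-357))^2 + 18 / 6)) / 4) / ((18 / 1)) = -275351 / 327726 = -0.84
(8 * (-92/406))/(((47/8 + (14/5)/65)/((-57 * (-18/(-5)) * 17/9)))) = 5374720/45269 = 118.73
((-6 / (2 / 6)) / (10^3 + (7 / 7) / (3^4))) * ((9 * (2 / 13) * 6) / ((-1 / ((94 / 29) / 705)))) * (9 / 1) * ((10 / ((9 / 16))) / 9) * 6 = 2239488 / 30537377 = 0.07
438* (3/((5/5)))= 1314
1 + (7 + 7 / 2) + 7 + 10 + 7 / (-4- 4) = 221 / 8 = 27.62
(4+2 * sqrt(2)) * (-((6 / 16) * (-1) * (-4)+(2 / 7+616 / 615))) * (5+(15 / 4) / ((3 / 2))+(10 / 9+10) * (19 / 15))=-5591767 / 23247-5591767 * sqrt(2) / 46494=-410.62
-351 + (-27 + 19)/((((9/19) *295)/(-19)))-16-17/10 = -367.61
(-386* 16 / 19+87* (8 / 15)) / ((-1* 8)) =3309 / 95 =34.83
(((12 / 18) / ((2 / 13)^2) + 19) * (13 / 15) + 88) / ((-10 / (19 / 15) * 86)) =-220381 / 1161000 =-0.19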